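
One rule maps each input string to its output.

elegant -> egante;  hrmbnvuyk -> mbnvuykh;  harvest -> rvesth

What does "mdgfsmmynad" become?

gfsmmynadm

What's happening: move the first character to the end, then delete the first character.
"mdgfsmmynad" → "gfsmmynadm".
(Check on "elegant": → "legante" → "egante" ✓)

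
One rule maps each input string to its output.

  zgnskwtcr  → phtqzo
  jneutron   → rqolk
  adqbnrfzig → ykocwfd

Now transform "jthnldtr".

What's happening: shift every letter 3 places backward in the alphabet (wrapping around), then delete the first 3 characters.
Applying both steps to "jthnldtr": "gqekiaqo", then "kiaqo".

kiaqo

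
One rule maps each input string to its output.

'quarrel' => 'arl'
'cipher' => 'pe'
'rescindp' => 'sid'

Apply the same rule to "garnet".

The transformation: delete the first character, then keep every other character starting from the second (positions 2nd, 4th, 6th, ...).
Working it through for "garnet": intermediate "arnet", final "re".

re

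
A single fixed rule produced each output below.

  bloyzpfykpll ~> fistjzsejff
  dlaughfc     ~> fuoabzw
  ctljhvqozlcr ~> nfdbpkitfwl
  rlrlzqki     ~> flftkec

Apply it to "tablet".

What's happening: delete the first character, then shift every letter 6 places backward in the alphabet (wrapping around).
Applying both steps to "tablet": "ablet", then "uvfyn".

uvfyn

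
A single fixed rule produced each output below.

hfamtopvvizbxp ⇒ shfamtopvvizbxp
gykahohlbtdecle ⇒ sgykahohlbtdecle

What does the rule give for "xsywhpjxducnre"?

The pattern: prepend "s".
Applying that to "xsywhpjxducnre" gives "sxsywhpjxducnre".

sxsywhpjxducnre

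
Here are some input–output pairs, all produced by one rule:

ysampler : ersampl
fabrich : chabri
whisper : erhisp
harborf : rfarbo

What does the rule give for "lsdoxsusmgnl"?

The pattern: delete the first character, then move the last 2 characters to the front (rotate right by 2).
Applying both steps to "lsdoxsusmgnl": "sdoxsusmgnl", then "nlsdoxsusmg".

nlsdoxsusmg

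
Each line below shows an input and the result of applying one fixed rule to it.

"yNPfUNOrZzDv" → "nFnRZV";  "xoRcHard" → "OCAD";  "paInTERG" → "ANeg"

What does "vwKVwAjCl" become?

Wvac

What's happening: flip the case of every letter, then keep every other character starting from the second (positions 2nd, 4th, 6th, ...).
For "vwKVwAjCl", step one produces "VWkvWaJcL"; step two turns that into "Wvac".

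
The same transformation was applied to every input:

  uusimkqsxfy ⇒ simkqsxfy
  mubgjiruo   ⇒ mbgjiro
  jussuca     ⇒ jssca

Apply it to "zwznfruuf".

Each output is the input with this applied: remove every "u".
So "zwznfruuf" becomes "zwznfrf".

zwznfrf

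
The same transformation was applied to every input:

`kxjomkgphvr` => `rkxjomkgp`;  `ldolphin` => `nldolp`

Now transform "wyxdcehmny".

ywyxdceh

Looking at the pairs, the operation is to move the last character to the front, then delete the last 2 characters.
"wyxdcehmny" → "ywyxdcehmn" → "ywyxdceh".
(Check on "ldolphin": → "nldolphi" → "nldolp" ✓)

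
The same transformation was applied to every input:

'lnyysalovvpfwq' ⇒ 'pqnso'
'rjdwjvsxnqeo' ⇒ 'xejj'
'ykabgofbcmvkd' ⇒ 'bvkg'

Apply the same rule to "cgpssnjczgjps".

cjgs

The pattern: keep one character in every 3, starting at position 2 (positions 2nd, 5th, 8th, ...), then move the last 2 characters to the front (rotate right by 2).
Starting from "cgpssnjczgjps": after the first operation, "gscj"; after the second, "cjgs".
(Check on "rjdwjvsxnqeo": → "jjxe" → "xejj" ✓)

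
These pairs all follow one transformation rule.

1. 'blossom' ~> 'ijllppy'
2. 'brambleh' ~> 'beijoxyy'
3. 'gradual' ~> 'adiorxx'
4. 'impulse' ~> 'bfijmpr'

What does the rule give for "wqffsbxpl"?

The rule is to shift every letter 3 places backward in the alphabet (wrapping around), then sort the characters into alphabetical order.
For "wqffsbxpl", step one produces "tnccpyumi"; step two turns that into "ccimnptuy".
(Check on "brambleh": → "yoxjyibe" → "beijoxyy" ✓)

ccimnptuy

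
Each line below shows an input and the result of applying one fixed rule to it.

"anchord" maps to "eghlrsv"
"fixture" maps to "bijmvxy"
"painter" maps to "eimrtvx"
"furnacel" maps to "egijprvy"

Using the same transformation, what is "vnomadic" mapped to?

eghmqrsz

What's happening: shift every letter 4 places forward in the alphabet (wrapping around), then sort the characters into alphabetical order.
Doing the same to "vnomadic": "eghmqrsz".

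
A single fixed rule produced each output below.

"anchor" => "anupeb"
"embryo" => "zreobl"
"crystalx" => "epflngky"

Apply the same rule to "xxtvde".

What's happening: swap each adjacent pair of characters (1↔2, 3↔4, ...), then shift every letter 13 places forward in the alphabet (wrapping around) — i.e. ROT13.
For "xxtvde", step one produces "xxvted"; step two turns that into "kkigrq".

kkigrq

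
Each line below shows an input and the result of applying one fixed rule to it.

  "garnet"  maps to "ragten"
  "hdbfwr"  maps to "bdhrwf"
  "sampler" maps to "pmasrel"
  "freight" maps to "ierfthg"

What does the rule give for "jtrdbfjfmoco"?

What's happening: move the last 3 characters to the front (rotate right by 3), then reverse the string.
Working it through for "jtrdbfjfmoco": intermediate "ocojtrdbfjfm", final "mfjfbdrtjoco".

mfjfbdrtjoco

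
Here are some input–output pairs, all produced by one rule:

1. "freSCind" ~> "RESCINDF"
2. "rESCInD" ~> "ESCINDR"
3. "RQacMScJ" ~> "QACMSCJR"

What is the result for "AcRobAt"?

Each output is the input with this applied: move the first character to the end, then convert every letter to uppercase.
Starting from "AcRobAt": after the first operation, "cRobAtA"; after the second, "CROBATA".

CROBATA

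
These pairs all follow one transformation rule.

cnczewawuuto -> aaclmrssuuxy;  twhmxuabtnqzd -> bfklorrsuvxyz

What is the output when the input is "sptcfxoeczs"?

The rule is to shift every letter 2 places backward in the alphabet (wrapping around), then sort the characters into alphabetical order.
For "sptcfxoeczs", step one produces "qnradvmcaxq"; step two turns that into "aacdmnqqrvx".
(Check on "cnczewawuuto": → "alaxcuyussrm" → "aaclmrssuuxy" ✓)

aacdmnqqrvx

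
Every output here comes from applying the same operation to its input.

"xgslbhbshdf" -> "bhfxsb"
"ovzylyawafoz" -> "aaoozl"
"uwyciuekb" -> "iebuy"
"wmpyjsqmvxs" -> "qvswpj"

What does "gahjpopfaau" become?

paughp

What's happening: keep every other character starting from the first (positions 1st, 3rd, 5th, ...), then move the last 3 characters to the front (rotate right by 3).
Working it through for "gahjpopfaau": intermediate "ghppau", final "paughp".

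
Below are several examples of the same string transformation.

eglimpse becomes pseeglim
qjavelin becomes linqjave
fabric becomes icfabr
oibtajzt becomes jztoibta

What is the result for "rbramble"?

In each case the input is transformed by: move the first character to the end, then swap the front and back halves of the string.
Applying both steps to "rbramble": "brambler", then "blerbram".
(Check on "oibtajzt": → "ibtajzto" → "jztoibta" ✓)

blerbram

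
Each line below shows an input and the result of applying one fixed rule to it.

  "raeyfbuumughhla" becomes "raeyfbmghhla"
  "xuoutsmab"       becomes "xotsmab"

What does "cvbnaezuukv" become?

Each output is the input with this applied: remove every "u".
Doing the same to "cvbnaezuukv": "cvbnaezkv".

cvbnaezkv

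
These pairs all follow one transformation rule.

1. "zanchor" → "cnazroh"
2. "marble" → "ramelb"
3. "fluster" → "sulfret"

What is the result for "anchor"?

cnaroh

Looking at the pairs, the operation is to move the last 3 characters to the front (rotate right by 3), then reverse the string.
Working it through for "anchor": intermediate "horanc", final "cnaroh".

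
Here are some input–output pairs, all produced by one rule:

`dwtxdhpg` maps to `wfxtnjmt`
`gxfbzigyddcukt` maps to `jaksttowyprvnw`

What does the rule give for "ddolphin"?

In each case the input is transformed by: reverse the string, then shift every letter 10 places backward in the alphabet (wrapping around).
Applying both steps to "ddolphin": "nihplodd", then "dyxfbett".

dyxfbett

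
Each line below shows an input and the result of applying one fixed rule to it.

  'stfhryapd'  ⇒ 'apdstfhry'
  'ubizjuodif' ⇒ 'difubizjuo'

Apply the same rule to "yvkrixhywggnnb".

In each case the input is transformed by: move the last 3 characters to the front (rotate right by 3).
So "yvkrixhywggnnb" becomes "nnbyvkrixhywgg".

nnbyvkrixhywgg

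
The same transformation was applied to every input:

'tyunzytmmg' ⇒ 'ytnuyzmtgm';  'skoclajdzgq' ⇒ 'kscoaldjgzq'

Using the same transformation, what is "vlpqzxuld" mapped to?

lvqpxzlud

What's happening: swap each adjacent pair of characters (1↔2, 3↔4, ...).
So "vlpqzxuld" becomes "lvqpxzlud".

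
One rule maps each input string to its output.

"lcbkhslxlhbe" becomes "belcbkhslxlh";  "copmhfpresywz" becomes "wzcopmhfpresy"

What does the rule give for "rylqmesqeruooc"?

In each case the input is transformed by: move the last 2 characters to the front (rotate right by 2).
For "rylqmesqeruooc" the result is "ocrylqmesqeruo".

ocrylqmesqeruo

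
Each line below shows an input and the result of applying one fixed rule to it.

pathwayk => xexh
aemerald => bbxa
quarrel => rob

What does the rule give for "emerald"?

joi

In each case the input is transformed by: shift every letter 3 places backward in the alphabet (wrapping around), then keep every other character starting from the second (positions 2nd, 4th, 6th, ...).
Applying both steps to "emerald": "bjboxia", then "joi".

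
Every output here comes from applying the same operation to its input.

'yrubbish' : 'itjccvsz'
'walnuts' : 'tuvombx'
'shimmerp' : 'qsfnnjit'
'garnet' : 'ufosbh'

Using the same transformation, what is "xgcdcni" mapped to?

The transformation: reverse the string, then shift every letter 1 place forward in the alphabet (wrapping around).
Applying both steps to "xgcdcni": "incdcgx", then "jodedhy".
(Check on "shimmerp": → "premmihs" → "qsfnnjit" ✓)

jodedhy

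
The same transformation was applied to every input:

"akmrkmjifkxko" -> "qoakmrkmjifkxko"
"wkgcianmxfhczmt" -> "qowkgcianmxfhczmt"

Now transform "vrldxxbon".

Rule — prepend "qo".
Applying that to "vrldxxbon" gives "qovrldxxbon".

qovrldxxbon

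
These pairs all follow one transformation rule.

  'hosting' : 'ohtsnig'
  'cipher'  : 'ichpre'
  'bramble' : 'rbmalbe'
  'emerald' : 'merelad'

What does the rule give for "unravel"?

nuarevl

The transformation: swap each adjacent pair of characters (1↔2, 3↔4, ...).
Applying that to "unravel" gives "nuarevl".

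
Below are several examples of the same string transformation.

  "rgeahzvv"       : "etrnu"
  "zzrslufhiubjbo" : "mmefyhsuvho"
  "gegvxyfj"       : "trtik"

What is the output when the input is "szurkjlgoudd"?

Rule — shift every letter 13 places forward in the alphabet (wrapping around) — i.e. ROT13, then delete the last 3 characters.
Working it through for "szurkjlgoudd": intermediate "fmhexwytbhqq", final "fmhexwytb".

fmhexwytb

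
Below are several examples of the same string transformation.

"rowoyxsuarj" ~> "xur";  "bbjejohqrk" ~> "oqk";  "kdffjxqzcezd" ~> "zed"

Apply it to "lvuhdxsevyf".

Looking at the pairs, the operation is to keep every other character starting from the second (positions 2nd, 4th, 6th, ...), then keep only the last 3 characters.
On "lvuhdxsevyf": the first step gives "vhxey", and the second then gives "xey".

xey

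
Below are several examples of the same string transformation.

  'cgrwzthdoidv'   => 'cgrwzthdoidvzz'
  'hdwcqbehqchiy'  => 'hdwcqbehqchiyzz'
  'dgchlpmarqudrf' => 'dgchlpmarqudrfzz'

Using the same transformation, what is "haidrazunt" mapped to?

haidrazuntzz

The rule is to append "zz".
"haidrazunt" → "haidrazuntzz".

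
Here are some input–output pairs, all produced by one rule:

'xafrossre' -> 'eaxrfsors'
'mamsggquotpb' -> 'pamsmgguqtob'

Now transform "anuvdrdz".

The pattern: swap each adjacent pair of characters (1↔2, 3↔4, ...), then move the last character to the front.
Applying both steps to "anuvdrdz": "navurdzd", then "dnavurdz".

dnavurdz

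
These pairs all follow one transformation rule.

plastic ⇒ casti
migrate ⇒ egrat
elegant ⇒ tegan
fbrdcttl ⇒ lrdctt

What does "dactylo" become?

In each case the input is transformed by: delete the first 2 characters, then move the last character to the front.
"dactylo" → "ctylo" → "octyl".

octyl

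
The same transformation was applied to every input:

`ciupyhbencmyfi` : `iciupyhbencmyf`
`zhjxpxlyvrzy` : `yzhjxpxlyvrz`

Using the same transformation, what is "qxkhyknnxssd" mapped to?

The transformation: move the last character to the front.
On "qxkhyknnxssd" that produces "dqxkhyknnxss".

dqxkhyknnxss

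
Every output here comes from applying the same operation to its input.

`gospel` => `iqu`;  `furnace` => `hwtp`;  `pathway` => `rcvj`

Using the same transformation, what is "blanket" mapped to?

dncp

Each output is the input with this applied: shift every letter 2 places forward in the alphabet (wrapping around), then delete the last 3 characters.
Working it through for "blanket": intermediate "dncpmgv", final "dncp".
(Check on "furnace": → "hwtpceg" → "hwtp" ✓)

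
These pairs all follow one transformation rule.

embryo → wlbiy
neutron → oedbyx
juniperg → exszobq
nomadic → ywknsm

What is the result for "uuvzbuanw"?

efjlekxg

The rule is to shift every letter 10 places forward in the alphabet (wrapping around), then delete the first character.
"uuvzbuanw" → "eefjlekxg" → "efjlekxg".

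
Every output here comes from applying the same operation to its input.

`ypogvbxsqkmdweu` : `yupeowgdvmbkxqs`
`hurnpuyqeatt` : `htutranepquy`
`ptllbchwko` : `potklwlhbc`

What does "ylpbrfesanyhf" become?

yflhpybnrafse

Looking at the pairs, the operation is to take characters alternately from the front and the back (1st, last, 2nd, 2nd-last, ...).
For "ylpbrfesanyhf" the result is "yflhpybnrafse".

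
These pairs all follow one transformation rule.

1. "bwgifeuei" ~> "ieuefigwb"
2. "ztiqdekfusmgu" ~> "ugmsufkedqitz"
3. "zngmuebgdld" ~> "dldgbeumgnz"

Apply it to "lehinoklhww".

wwhlkonihel

The transformation: reverse the string.
So "lehinoklhww" becomes "wwhlkonihel".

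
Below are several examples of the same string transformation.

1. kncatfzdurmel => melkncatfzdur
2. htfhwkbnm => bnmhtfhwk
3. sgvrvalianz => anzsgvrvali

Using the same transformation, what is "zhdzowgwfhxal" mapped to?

What's happening: move the last 3 characters to the front (rotate right by 3).
"zhdzowgwfhxal" → "xalzhdzowgwfh".

xalzhdzowgwfh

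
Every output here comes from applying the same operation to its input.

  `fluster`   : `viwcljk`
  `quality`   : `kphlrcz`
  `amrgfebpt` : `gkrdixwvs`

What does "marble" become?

cvdris

The pattern: shift every letter 9 places backward in the alphabet (wrapping around), then move the last 2 characters to the front (rotate right by 2).
So "marble" becomes "cvdris".
(Check on "amrgfebpt": → "rdixwvsgk" → "gkrdixwvs" ✓)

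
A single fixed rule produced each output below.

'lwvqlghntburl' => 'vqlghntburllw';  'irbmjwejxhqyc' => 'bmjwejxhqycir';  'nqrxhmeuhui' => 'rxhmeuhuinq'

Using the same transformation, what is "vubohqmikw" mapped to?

The rule is to move the first 2 characters to the end (rotate left by 2).
Applying that to "vubohqmikw" gives "bohqmikwvu".

bohqmikwvu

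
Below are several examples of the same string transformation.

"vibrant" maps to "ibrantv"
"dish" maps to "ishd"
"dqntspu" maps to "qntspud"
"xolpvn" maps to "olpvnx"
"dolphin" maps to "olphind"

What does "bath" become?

In each case the input is transformed by: move the first character to the end.
Applying that to "bath" gives "athb".

athb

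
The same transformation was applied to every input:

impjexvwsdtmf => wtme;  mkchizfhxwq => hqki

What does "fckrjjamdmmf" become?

In each case the input is transformed by: keep one character in every 3, starting at position 2 (positions 2nd, 5th, 8th, ...), then swap the front and back halves of the string.
For "fckrjjamdmmf", step one produces "cjmm"; step two turns that into "mmcj".

mmcj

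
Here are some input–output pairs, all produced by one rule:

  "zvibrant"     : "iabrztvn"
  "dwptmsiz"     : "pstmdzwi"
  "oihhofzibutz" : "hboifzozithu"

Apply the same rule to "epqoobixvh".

In each case the input is transformed by: take characters alternately from the front and the back (1st, last, 2nd, 2nd-last, ...), then swap the front and back halves of the string.
"epqoobixvh" → "ehpvqxoiob" → "xoiobehpvq".

xoiobehpvq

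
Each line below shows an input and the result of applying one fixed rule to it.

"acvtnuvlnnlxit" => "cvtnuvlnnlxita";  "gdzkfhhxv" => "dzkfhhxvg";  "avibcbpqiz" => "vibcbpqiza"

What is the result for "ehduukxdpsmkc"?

hduukxdpsmkce

Each output is the input with this applied: move the first character to the end.
"ehduukxdpsmkc" → "hduukxdpsmkce".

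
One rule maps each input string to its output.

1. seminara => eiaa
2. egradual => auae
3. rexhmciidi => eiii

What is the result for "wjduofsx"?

What's happening: move the first character to the end, then keep only the vowels.
Applying both steps to "wjduofsx": "jduofsxw", then "uo".

uo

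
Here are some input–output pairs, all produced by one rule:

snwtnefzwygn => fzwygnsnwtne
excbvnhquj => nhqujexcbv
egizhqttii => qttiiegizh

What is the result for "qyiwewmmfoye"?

mmfoyeqyiwew

Looking at the pairs, the operation is to swap the front and back halves of the string.
On "qyiwewmmfoye" that produces "mmfoyeqyiwew".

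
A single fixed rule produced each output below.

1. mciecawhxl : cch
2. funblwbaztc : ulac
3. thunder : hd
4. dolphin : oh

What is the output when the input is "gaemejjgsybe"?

aegb

Looking at the pairs, the operation is to keep one character in every 3, starting at position 2 (positions 2nd, 5th, 8th, ...).
So "gaemejjgsybe" becomes "aegb".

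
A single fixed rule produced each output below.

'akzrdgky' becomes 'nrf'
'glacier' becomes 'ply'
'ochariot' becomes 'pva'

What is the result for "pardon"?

What's happening: shift every letter 7 places forward in the alphabet (wrapping around), then keep only the last 3 characters.
So "pardon" becomes "kvu".

kvu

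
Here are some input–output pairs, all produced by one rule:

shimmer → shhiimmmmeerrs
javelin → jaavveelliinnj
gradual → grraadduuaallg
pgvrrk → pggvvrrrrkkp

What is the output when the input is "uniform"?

The rule is to double every character, then move the first character to the end.
On "uniform": the first step gives "uunniiffoorrmm", and the second then gives "unniiffoorrmmu".

unniiffoorrmmu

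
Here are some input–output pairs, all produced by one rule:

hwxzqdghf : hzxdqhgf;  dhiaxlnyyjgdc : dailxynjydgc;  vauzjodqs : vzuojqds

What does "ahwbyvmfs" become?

Rule — swap each adjacent pair of characters (1↔2, 3↔4, ...), then delete the first character.
Applying both steps to "ahwbyvmfs": "habwvyfms", then "abwvyfms".

abwvyfms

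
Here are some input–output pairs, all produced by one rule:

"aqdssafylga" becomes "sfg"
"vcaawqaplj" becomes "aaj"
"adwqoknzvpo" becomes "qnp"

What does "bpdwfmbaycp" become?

wbc

The pattern: delete the first 3 characters, then keep one character in every 3, starting at position 1 (positions 1st, 4th, 7th, ...).
For "bpdwfmbaycp", step one produces "wfmbaycp"; step two turns that into "wbc".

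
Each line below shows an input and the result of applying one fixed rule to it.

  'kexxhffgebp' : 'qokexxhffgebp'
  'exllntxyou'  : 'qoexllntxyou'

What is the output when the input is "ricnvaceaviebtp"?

The pattern: prepend "qo".
"ricnvaceaviebtp" → "qoricnvaceaviebtp".

qoricnvaceaviebtp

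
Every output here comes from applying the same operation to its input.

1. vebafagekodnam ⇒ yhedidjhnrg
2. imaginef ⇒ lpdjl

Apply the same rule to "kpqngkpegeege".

What's happening: shift every letter 3 places forward in the alphabet (wrapping around), then delete the last 3 characters.
On "kpqngkpegeege": the first step gives "nstqjnshjhhjh", and the second then gives "nstqjnshjh".

nstqjnshjh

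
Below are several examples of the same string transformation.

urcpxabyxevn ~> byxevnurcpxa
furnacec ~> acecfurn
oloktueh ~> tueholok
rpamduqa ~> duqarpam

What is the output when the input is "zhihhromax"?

romaxzhihh

In each case the input is transformed by: swap the front and back halves of the string.
"zhihhromax" → "romaxzhihh".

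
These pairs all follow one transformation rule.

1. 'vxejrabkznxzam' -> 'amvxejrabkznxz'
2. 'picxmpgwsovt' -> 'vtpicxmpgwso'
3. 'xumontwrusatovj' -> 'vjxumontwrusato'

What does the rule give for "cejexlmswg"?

Looking at the pairs, the operation is to move the last 2 characters to the front (rotate right by 2).
"cejexlmswg" → "wgcejexlms".

wgcejexlms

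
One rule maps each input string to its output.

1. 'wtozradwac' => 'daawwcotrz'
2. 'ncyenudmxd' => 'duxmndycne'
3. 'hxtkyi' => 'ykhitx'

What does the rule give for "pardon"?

odpnra

In each case the input is transformed by: swap the front and back halves of the string, then swap each adjacent pair of characters (1↔2, 3↔4, ...).
Applying both steps to "pardon": "donpar", then "odpnra".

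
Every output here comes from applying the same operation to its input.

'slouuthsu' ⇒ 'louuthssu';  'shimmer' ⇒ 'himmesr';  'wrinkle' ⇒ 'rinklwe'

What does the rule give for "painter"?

Each output is the input with this applied: swap the first and last characters, then move the first character to the end.
On "painter" that produces "aintepr".
(Check on "slouuthsu": → "ulouuthss" → "louuthssu" ✓)

aintepr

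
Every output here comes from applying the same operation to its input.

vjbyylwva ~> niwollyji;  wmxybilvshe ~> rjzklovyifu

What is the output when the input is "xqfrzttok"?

Rule — move the last character to the front, then shift every letter 13 places forward in the alphabet (wrapping around) — i.e. ROT13.
Starting from "xqfrzttok": after the first operation, "kxqfrztto"; after the second, "xkdsemggb".
(Check on "wmxybilvshe": → "ewmxybilvsh" → "rjzklovyifu" ✓)

xkdsemggb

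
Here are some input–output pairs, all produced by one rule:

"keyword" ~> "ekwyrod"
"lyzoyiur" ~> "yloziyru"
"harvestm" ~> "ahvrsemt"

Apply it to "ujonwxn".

In each case the input is transformed by: swap each adjacent pair of characters (1↔2, 3↔4, ...).
For "ujonwxn" the result is "junoxwn".

junoxwn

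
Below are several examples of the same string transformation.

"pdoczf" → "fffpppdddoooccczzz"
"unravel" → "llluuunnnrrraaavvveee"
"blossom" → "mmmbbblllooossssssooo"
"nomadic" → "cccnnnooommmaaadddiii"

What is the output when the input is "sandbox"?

What's happening: repeat every character 3 times, then move the last 3 characters to the front (rotate right by 3).
For "sandbox", step one produces "sssaaannndddbbboooxxx"; step two turns that into "xxxsssaaannndddbbbooo".

xxxsssaaannndddbbbooo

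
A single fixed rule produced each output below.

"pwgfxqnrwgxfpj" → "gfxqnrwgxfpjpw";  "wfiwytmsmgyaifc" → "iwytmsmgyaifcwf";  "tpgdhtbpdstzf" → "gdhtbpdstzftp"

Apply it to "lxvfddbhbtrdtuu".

vfddbhbtrdtuulx

In each case the input is transformed by: move the first 2 characters to the end (rotate left by 2).
"lxvfddbhbtrdtuu" → "vfddbhbtrdtuulx".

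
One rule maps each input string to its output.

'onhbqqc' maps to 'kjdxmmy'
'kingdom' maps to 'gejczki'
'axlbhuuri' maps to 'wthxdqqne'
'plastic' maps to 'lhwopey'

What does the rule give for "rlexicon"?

nhateykj

Each output is the input with this applied: shift every letter 4 places backward in the alphabet (wrapping around).
For "rlexicon" the result is "nhateykj".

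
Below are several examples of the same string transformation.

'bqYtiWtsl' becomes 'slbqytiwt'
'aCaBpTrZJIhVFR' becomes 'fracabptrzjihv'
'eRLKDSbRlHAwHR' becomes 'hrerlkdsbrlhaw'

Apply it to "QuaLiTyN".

The pattern: move the last 2 characters to the front (rotate right by 2), then convert every letter to lowercase.
On "QuaLiTyN": the first step gives "yNQuaLiT", and the second then gives "ynqualit".

ynqualit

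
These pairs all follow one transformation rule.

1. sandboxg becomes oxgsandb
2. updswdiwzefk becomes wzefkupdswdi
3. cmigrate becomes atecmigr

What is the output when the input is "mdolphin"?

hinmdolp

The transformation: move the first character to the end, then swap the front and back halves of the string.
Working it through for "mdolphin": intermediate "dolphinm", final "hinmdolp".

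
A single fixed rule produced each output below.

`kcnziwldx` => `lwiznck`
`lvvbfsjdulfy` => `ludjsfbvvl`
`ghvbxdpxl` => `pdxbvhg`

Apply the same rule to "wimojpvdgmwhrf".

hwmgdvpjomiw

The rule is to reverse the string, then delete the first 2 characters.
Starting from "wimojpvdgmwhrf": after the first operation, "frhwmgdvpjomiw"; after the second, "hwmgdvpjomiw".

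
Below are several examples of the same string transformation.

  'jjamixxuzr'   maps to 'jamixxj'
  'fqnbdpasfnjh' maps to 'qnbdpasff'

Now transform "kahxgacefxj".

The pattern: delete the last 3 characters, then move the first character to the end.
Starting from "kahxgacefxj": after the first operation, "kahxgace"; after the second, "ahxgacek".
(Check on "jjamixxuzr": → "jjamixx" → "jamixxj" ✓)

ahxgacek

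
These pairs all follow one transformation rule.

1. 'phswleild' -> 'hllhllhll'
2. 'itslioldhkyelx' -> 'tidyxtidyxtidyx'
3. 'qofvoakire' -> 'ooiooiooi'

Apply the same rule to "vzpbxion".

In each case the input is transformed by: keep one character in every 3, starting at position 2 (positions 2nd, 5th, 8th, ...), then write the whole string 3 times in a row.
"vzpbxion" → "zxnzxnzxn".

zxnzxnzxn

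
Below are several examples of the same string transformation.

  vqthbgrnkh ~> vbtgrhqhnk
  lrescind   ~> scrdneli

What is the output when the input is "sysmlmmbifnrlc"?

ybscsfrinlmlmm

Each output is the input with this applied: sort the characters into reverse alphabetical order, then take characters alternately from the front and the back (1st, last, 2nd, 2nd-last, ...).
"sysmlmmbifnrlc" → "yssrnmmmllifcb" → "ybscsfrinlmlmm".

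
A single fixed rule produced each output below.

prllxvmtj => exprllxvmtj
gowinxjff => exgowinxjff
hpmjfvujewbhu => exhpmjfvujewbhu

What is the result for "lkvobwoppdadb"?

exlkvobwoppdadb

In each case the input is transformed by: prepend "ex".
For "lkvobwoppdadb" the result is "exlkvobwoppdadb".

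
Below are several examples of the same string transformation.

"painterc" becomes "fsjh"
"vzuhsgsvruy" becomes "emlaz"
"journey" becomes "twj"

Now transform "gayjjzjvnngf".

foeask

The transformation: shift every letter 5 places forward in the alphabet (wrapping around), then keep every other character starting from the second (positions 2nd, 4th, 6th, ...).
"gayjjzjvnngf" → "lfdooeoasslk" → "foeask".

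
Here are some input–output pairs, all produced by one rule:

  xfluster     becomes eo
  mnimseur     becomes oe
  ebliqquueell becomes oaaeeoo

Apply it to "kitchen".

In each case the input is transformed by: shift every letter 10 places forward in the alphabet (wrapping around), then keep only the vowels.
"kitchen" → "usdmrox" → "uo".

uo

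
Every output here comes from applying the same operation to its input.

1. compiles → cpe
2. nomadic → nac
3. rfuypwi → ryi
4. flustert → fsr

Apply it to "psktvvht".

pth

The pattern: keep one character in every 3, starting at position 1 (positions 1st, 4th, 7th, ...).
Doing the same to "psktvvht": "pth".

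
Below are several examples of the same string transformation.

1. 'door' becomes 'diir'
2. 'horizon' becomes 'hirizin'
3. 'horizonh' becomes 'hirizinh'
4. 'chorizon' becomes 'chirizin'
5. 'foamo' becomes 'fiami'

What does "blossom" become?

blissim

In each case the input is transformed by: replace every "o" with "i".
So "blossom" becomes "blissim".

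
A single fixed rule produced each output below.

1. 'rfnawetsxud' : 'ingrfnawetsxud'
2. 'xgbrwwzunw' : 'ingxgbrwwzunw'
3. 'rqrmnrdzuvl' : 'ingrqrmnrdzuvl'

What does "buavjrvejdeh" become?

The pattern: prepend "ing".
Doing the same to "buavjrvejdeh": "ingbuavjrvejdeh".

ingbuavjrvejdeh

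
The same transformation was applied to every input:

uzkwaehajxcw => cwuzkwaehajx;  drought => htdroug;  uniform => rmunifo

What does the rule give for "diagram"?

amdiagr

The transformation: move the last 2 characters to the front (rotate right by 2).
For "diagram" the result is "amdiagr".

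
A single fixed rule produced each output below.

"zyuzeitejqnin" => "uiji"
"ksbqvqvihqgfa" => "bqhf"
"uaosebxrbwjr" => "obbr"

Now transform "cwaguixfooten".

aioe

Rule — keep one character in every 3, starting at position 3 (positions 3rd, 6th, 9th, ...).
So "cwaguixfooten" becomes "aioe".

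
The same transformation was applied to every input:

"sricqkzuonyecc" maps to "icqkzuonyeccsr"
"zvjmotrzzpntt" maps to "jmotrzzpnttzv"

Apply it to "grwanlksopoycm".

wanlksopoycmgr

The pattern: move the first 2 characters to the end (rotate left by 2).
"grwanlksopoycm" → "wanlksopoycmgr".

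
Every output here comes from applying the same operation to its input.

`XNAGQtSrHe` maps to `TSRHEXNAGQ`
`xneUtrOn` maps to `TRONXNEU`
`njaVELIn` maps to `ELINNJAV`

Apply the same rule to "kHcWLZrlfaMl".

The rule is to swap the front and back halves of the string, then convert every letter to uppercase.
On "kHcWLZrlfaMl": the first step gives "rlfaMlkHcWLZ", and the second then gives "RLFAMLKHCWLZ".

RLFAMLKHCWLZ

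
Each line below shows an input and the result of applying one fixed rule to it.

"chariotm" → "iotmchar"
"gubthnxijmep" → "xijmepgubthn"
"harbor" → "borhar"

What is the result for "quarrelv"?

The pattern: swap the front and back halves of the string.
Applying that to "quarrelv" gives "relvquar".

relvquar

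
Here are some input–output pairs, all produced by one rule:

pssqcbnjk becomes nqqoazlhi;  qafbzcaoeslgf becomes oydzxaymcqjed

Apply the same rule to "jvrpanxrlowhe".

htpnylvpjmufc

The rule is to shift every letter 2 places backward in the alphabet (wrapping around).
On "jvrpanxrlowhe" that produces "htpnylvpjmufc".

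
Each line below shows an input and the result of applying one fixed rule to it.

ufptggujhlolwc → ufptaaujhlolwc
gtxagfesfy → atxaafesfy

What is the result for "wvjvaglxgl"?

Looking at the pairs, the operation is to replace every "g" with "a".
For "wvjvaglxgl" the result is "wvjvaalxal".

wvjvaalxal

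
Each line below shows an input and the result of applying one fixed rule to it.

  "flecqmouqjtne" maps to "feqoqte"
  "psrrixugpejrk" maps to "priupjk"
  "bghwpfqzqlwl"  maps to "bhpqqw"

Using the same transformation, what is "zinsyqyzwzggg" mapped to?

znyywgg

What's happening: keep every other character starting from the first (positions 1st, 3rd, 5th, ...).
So "zinsyqyzwzggg" becomes "znyywgg".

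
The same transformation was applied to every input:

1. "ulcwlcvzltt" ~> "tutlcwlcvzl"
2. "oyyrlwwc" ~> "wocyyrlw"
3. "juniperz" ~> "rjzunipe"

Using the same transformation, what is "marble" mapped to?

Each output is the input with this applied: swap the first and last characters, then move the last 2 characters to the front (rotate right by 2).
Starting from "marble": after the first operation, "earblm"; after the second, "lmearb".

lmearb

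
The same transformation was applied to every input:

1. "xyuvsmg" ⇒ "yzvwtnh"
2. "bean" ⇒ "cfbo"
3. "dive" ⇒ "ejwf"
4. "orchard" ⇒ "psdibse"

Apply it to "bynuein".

czovfjo

The rule is to shift every letter 1 place forward in the alphabet (wrapping around).
Applying that to "bynuein" gives "czovfjo".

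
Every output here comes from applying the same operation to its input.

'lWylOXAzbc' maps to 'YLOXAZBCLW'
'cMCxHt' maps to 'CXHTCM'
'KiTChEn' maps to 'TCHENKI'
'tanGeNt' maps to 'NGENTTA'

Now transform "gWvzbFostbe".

What's happening: move the first 2 characters to the end (rotate left by 2), then convert every letter to uppercase.
"gWvzbFostbe" → "vzbFostbegW" → "VZBFOSTBEGW".
(Check on "cMCxHt": → "CxHtcM" → "CXHTCM" ✓)

VZBFOSTBEGW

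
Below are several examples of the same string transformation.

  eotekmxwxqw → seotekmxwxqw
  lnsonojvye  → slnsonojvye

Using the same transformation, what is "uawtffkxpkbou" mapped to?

suawtffkxpkbou

What's happening: prepend "s".
Doing the same to "uawtffkxpkbou": "suawtffkxpkbou".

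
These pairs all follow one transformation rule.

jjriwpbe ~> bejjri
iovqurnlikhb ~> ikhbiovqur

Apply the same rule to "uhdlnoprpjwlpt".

Looking at the pairs, the operation is to swap the front and back halves of the string, then delete the first 2 characters.
Applying that to "uhdlnoprpjwlpt" gives "jwlptuhdlnop".
(Check on "jjriwpbe": → "wpbejjri" → "bejjri" ✓)

jwlptuhdlnop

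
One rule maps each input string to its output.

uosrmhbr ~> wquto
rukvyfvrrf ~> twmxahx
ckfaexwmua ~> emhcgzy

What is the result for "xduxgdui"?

The transformation: delete the last 3 characters, then shift every letter 2 places forward in the alphabet (wrapping around).
For "xduxgdui", step one produces "xduxg"; step two turns that into "zfwzi".

zfwzi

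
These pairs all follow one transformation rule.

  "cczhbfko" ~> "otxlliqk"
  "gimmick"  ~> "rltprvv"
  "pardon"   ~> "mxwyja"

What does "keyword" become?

xamtnhf

Looking at the pairs, the operation is to move the last 3 characters to the front (rotate right by 3), then shift every letter 9 places forward in the alphabet (wrapping around).
Starting from "keyword": after the first operation, "ordkeyw"; after the second, "xamtnhf".
(Check on "pardon": → "donpar" → "mxwyja" ✓)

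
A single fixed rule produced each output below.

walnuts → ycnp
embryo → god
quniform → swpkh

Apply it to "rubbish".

The transformation: delete the last 3 characters, then shift every letter 2 places forward in the alphabet (wrapping around).
For "rubbish", step one produces "rubb"; step two turns that into "twdd".
(Check on "walnuts": → "waln" → "ycnp" ✓)

twdd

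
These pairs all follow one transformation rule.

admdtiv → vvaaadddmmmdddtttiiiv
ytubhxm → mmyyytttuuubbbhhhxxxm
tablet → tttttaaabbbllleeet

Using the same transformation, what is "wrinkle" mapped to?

eewwwrrriiinnnkkkllle

Rule — repeat every character 3 times, then move the last 2 characters to the front (rotate right by 2).
"wrinkle" → "wwwrrriiinnnkkkllleee" → "eewwwrrriiinnnkkkllle".
(Check on "admdtiv": → "aaadddmmmdddtttiiivvv" → "vvaaadddmmmdddtttiiiv" ✓)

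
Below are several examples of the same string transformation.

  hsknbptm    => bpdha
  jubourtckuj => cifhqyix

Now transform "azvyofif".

mctwt

The transformation: shift every letter 12 places backward in the alphabet (wrapping around), then delete the first 3 characters.
"azvyofif" → "onjmctwt" → "mctwt".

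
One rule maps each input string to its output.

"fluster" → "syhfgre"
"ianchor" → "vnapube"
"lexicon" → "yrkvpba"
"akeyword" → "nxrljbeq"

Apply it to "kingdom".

Rule — shift every letter 13 places forward in the alphabet (wrapping around) — i.e. ROT13.
For "kingdom" the result is "xvatqbz".

xvatqbz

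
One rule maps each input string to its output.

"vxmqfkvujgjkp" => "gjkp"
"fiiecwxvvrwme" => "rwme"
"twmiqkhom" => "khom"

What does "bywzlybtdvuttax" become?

Each output is the input with this applied: keep only the last 4 characters.
For "bywzlybtdvuttax" the result is "ttax".

ttax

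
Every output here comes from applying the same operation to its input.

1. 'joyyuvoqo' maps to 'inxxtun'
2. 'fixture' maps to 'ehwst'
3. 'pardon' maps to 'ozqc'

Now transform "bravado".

Rule — delete the last 2 characters, then shift every letter 1 place backward in the alphabet (wrapping around).
So "bravado" becomes "aqzuz".

aqzuz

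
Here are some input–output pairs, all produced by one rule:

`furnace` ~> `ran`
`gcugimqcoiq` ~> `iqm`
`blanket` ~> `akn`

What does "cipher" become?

Rule — take characters alternately from the front and the back (1st, last, 2nd, 2nd-last, ...), then keep only the last 3 characters.
For "cipher", step one produces "crieph"; step two turns that into "eph".

eph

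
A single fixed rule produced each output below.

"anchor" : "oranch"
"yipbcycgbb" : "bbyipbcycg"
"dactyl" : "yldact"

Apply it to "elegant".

ntelega

In each case the input is transformed by: move the last 2 characters to the front (rotate right by 2).
So "elegant" becomes "ntelega".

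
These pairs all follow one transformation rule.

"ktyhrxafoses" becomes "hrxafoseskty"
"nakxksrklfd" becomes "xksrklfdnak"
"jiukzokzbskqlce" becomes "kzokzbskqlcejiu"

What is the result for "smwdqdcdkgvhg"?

Rule — move the first 3 characters to the end (rotate left by 3).
For "smwdqdcdkgvhg" the result is "dqdcdkgvhgsmw".

dqdcdkgvhgsmw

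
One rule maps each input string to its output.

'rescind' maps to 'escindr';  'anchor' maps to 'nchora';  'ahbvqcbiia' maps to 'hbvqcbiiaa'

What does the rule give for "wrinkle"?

The rule is to move the first character to the end.
For "wrinkle" the result is "rinklew".

rinklew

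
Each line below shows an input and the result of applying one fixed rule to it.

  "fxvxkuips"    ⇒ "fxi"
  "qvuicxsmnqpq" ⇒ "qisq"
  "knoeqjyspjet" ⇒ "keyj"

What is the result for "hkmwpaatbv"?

The rule is to keep one character in every 3, starting at position 1 (positions 1st, 4th, 7th, ...).
So "hkmwpaatbv" becomes "hwav".

hwav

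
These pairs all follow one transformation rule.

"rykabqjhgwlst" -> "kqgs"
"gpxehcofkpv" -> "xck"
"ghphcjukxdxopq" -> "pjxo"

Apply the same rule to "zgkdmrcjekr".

kre

Looking at the pairs, the operation is to keep one character in every 3, starting at position 3 (positions 3rd, 6th, 9th, ...).
For "zgkdmrcjekr" the result is "kre".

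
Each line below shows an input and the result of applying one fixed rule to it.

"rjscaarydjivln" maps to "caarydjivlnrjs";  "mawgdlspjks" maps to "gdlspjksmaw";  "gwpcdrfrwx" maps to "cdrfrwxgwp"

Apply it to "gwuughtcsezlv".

ughtcsezlvgwu

Looking at the pairs, the operation is to move the first 3 characters to the end (rotate left by 3).
So "gwuughtcsezlv" becomes "ughtcsezlvgwu".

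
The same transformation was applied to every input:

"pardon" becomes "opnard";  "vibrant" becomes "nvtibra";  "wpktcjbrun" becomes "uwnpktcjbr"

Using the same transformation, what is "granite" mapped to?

The rule is to swap the first and last characters, then move the last 2 characters to the front (rotate right by 2).
"granite" → "eranitg" → "tgerani".

tgerani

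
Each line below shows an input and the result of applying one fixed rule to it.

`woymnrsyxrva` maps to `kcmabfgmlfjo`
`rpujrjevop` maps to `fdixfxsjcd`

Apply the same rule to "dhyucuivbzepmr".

rvmiqiwjpnsdaf

The pattern: shift every letter 12 places backward in the alphabet (wrapping around).
Doing the same to "dhyucuivbzepmr": "rvmiqiwjpnsdaf".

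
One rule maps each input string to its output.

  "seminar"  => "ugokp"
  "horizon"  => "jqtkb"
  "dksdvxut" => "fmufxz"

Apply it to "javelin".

lcxgn

Each output is the input with this applied: shift every letter 2 places forward in the alphabet (wrapping around), then delete the last 2 characters.
Starting from "javelin": after the first operation, "lcxgnkp"; after the second, "lcxgn".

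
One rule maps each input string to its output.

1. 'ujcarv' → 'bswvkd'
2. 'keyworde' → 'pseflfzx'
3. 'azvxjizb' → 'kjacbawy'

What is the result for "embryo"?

Each output is the input with this applied: swap the front and back halves of the string, then shift every letter 1 place forward in the alphabet (wrapping around).
Working it through for "embryo": intermediate "ryoemb", final "szpfnc".

szpfnc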